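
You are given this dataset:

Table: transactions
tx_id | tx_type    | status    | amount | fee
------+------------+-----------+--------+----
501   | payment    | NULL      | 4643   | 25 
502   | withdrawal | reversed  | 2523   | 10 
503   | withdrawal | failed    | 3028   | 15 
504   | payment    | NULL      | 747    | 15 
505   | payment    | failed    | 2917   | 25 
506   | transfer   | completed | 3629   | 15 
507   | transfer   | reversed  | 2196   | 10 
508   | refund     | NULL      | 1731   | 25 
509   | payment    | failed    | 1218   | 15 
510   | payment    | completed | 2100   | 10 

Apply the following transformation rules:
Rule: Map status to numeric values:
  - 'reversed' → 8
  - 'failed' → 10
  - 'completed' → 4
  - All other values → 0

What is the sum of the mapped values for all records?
54

Step 1: Apply mapping to each record
Step 2: Count by status:
  'reversed': 2 records × 8 = 16
  'failed': 3 records × 10 = 30
  'completed': 2 records × 4 = 8
Step 3: Sum all mapped values = 54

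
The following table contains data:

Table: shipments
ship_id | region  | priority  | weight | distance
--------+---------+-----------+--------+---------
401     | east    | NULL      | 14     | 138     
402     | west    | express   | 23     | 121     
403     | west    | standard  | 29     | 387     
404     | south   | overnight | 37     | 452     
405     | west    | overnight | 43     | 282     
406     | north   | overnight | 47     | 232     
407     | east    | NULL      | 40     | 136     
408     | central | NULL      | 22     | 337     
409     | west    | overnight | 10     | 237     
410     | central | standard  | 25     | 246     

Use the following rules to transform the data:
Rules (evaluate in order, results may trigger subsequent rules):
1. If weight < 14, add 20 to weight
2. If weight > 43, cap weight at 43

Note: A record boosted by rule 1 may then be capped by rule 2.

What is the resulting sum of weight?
306

Step 1: Apply rule 1 to records with weight < 14
  - 1 records get bonus of 20
  - Of these, 0 records then exceed 43 and get capped
Step 2: Apply rule 2 to records with weight > 43
  - 1 records (original) are capped
Step 3: Calculate final sum = 306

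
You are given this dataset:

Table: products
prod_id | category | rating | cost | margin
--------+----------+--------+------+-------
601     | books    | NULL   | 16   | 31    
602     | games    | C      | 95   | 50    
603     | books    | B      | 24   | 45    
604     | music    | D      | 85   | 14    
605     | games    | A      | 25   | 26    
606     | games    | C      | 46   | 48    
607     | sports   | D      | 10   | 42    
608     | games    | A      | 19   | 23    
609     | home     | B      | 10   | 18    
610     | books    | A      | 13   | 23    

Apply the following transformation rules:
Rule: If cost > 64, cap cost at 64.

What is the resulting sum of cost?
291

Step 1: 2 records have cost > 64
Step 2: These records originally summed to 180
Step 3: After capping: 2 × 64 = 128
Step 4: Unaffected records sum: 163
Step 5: Final sum = 128 + 163 = 291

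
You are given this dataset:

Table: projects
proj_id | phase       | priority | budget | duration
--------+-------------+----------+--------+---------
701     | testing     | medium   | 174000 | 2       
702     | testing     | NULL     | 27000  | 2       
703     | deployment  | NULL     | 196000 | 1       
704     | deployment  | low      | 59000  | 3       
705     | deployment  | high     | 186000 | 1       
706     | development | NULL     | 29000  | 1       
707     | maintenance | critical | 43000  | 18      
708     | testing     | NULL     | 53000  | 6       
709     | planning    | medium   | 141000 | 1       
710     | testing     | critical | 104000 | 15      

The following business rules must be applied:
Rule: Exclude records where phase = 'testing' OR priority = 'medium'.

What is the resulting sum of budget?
513000

Step 1: Find records where phase = 'testing' OR priority = 'medium'
Step 2: 5 records match, summing to 499000
Step 3: Original sum: 1012000
Step 4: Remaining sum = 1012000 - 499000 = 513000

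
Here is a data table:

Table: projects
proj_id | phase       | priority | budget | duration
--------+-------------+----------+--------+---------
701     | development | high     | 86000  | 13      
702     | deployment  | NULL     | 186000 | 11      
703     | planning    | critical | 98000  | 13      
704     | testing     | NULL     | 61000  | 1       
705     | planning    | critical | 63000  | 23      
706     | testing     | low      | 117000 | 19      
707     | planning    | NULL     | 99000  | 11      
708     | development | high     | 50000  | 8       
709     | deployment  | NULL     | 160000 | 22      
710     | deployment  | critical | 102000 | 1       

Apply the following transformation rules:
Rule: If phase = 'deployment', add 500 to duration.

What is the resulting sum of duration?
1622

Step 1: Count records where phase = 'deployment': 3
Step 2: Total bonus added: 3 × 500 = 1500
Step 3: Original sum of duration: 122
Step 4: Final sum = 122 + 1500 = 1622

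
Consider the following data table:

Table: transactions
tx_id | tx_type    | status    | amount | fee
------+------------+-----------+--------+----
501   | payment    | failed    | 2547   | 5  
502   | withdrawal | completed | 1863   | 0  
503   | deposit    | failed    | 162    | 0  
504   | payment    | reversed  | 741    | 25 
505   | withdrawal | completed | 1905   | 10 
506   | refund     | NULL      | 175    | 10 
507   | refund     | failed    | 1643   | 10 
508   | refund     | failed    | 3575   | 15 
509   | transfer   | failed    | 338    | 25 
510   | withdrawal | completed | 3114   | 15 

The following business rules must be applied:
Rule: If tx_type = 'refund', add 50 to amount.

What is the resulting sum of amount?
16213

Step 1: Count records where tx_type = 'refund': 3
Step 2: Total bonus added: 3 × 50 = 150
Step 3: Original sum of amount: 16063
Step 4: Final sum = 16063 + 150 = 16213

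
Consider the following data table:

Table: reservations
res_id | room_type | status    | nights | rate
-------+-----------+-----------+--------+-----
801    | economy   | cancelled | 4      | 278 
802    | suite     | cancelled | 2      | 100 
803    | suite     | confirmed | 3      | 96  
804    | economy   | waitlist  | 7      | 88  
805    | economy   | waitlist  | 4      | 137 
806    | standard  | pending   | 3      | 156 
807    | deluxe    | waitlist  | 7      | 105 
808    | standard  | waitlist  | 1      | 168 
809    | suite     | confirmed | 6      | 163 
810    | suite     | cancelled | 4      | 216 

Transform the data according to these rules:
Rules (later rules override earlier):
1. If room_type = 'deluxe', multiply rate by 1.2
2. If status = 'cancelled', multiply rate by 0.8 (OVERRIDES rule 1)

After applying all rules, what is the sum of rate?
1409.2

Step 1: Rule 2 takes priority for records with status = 'cancelled'
  - 3 records: 594 × 0.8 = 475.2
Step 2: Rule 1 applies to remaining records with room_type = 'deluxe'
  - 1 records: 105 × 1.2 = 126.0
Step 3: Other records unchanged: 808
Step 4: Final sum = 475.2 + 126.0 + 808 = 1409.2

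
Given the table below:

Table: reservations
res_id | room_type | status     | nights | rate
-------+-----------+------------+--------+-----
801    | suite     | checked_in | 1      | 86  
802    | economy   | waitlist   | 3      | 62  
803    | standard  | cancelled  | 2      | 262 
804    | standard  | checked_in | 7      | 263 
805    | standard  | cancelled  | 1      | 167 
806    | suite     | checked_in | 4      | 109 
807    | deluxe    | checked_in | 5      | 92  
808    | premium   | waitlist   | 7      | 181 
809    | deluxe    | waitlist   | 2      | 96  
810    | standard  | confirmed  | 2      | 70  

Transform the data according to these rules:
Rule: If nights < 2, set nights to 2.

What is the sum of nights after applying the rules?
36

Step 1: 2 records have nights < 2
Step 2: These records originally summed to 2
Step 3: After setting to minimum: 2 × 2 = 4
Step 4: Unaffected records sum: 32
Step 5: Final sum = 4 + 32 = 36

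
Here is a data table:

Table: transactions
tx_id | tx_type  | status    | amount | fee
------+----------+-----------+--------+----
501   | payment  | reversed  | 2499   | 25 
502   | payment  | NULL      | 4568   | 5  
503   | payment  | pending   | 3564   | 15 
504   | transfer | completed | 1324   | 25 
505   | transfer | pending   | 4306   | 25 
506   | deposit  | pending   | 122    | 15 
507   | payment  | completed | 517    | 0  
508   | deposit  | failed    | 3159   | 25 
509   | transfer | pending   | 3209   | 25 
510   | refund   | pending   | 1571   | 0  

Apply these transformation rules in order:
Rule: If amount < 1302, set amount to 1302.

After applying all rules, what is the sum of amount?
26804

Step 1: 2 records have amount < 1302
Step 2: These records originally summed to 639
Step 3: After setting to minimum: 2 × 1302 = 2604
Step 4: Unaffected records sum: 24200
Step 5: Final sum = 2604 + 24200 = 26804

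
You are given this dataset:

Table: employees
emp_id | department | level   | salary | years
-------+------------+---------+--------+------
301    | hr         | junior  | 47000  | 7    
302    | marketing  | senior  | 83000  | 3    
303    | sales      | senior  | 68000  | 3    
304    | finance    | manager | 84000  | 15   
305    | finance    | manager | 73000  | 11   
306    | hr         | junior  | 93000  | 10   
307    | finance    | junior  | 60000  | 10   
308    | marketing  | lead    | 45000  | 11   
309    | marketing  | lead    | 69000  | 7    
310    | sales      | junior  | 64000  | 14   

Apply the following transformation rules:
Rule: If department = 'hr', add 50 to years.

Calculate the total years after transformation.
191

Step 1: Count records where department = 'hr': 2
Step 2: Total bonus added: 2 × 50 = 100
Step 3: Original sum of years: 91
Step 4: Final sum = 91 + 100 = 191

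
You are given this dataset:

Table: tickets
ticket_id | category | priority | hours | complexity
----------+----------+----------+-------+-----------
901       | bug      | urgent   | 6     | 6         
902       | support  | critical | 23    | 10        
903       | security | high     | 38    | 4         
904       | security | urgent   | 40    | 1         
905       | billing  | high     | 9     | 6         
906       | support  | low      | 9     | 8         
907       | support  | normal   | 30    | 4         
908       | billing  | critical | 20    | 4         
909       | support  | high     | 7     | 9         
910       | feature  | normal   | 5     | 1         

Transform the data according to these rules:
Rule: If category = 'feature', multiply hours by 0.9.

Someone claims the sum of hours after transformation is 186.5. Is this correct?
Yes, the result is correct.

Step 1: Calculate the correct sum after transformation
Step 2: Apply multiplier 0.9 to records where category = 'feature'
Step 3: Correct result = 186.5
Step 4: Claimed result = 186.5
Step 5: 186.5 = 186.5 ✓
Conclusion: The claimed result is correct.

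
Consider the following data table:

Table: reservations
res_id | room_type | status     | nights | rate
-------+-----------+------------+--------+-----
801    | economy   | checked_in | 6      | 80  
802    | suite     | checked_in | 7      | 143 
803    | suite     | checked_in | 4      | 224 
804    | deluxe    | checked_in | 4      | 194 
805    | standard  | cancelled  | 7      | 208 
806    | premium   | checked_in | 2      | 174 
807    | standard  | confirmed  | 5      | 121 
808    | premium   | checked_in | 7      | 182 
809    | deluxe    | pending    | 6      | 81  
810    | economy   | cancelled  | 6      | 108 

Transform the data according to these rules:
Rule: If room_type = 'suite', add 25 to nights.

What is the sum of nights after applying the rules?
104

Step 1: Count records where room_type = 'suite': 2
Step 2: Total bonus added: 2 × 25 = 50
Step 3: Original sum of nights: 54
Step 4: Final sum = 54 + 50 = 104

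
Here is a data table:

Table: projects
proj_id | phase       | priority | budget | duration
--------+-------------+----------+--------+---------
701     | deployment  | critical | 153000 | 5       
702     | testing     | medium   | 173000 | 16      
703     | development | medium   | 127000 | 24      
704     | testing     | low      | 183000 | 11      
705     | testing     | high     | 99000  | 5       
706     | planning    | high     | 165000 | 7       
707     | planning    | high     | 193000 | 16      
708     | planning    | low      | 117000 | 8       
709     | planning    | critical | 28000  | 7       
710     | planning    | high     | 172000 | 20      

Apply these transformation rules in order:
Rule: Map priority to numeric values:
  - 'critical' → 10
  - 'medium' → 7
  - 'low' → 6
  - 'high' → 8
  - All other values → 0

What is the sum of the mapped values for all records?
78

Step 1: Apply mapping to each record
Step 2: Count by status:
  'critical': 2 records × 10 = 20
  'medium': 2 records × 7 = 14
  'low': 2 records × 6 = 12
  'high': 4 records × 8 = 32
Step 3: Sum all mapped values = 78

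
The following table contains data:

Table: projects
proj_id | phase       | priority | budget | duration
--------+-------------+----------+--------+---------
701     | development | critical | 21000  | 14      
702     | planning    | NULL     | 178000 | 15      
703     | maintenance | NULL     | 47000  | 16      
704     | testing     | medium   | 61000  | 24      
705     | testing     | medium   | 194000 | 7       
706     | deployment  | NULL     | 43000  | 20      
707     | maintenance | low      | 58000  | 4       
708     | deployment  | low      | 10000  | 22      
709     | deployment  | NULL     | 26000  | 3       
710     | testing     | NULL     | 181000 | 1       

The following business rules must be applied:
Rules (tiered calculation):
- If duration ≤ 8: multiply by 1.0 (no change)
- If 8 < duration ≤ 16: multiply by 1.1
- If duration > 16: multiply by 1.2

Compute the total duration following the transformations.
143.7

Step 1: Tier 1 (duration ≤ 8): 4 records, sum = 15 × 1.0 = 15.0
Step 2: Tier 2 (8 < duration ≤ 16): 3 records, sum = 45 × 1.1 = 49.5
Step 3: Tier 3 (duration > 16): 3 records, sum = 66 × 1.2 = 79.2
Step 4: Final sum = 15.0 + 49.5 + 79.2 = 143.7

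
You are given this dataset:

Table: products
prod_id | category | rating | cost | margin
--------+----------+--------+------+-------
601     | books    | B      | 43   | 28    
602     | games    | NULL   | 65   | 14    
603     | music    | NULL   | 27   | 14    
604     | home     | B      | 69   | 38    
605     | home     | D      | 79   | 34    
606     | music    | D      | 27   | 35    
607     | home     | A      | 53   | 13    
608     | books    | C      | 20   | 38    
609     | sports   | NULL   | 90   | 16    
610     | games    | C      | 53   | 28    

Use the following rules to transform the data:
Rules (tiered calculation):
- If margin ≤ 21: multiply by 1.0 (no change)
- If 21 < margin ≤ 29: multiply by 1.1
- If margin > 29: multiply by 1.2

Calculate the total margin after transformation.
292.6

Step 1: Tier 1 (margin ≤ 21): 4 records, sum = 57 × 1.0 = 57.0
Step 2: Tier 2 (21 < margin ≤ 29): 2 records, sum = 56 × 1.1 = 61.6
Step 3: Tier 3 (margin > 29): 4 records, sum = 145 × 1.2 = 174.0
Step 4: Final sum = 57.0 + 61.6 + 174.0 = 292.6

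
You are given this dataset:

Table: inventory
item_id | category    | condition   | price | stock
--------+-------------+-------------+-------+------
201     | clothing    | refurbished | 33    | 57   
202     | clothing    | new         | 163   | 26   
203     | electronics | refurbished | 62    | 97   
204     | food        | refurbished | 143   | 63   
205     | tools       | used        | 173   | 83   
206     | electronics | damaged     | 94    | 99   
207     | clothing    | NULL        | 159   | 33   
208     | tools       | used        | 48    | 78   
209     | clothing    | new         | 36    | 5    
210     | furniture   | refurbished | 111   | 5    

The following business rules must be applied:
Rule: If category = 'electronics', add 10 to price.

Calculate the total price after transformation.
1042

Step 1: Count records where category = 'electronics': 2
Step 2: Total bonus added: 2 × 10 = 20
Step 3: Original sum of price: 1022
Step 4: Final sum = 1022 + 20 = 1042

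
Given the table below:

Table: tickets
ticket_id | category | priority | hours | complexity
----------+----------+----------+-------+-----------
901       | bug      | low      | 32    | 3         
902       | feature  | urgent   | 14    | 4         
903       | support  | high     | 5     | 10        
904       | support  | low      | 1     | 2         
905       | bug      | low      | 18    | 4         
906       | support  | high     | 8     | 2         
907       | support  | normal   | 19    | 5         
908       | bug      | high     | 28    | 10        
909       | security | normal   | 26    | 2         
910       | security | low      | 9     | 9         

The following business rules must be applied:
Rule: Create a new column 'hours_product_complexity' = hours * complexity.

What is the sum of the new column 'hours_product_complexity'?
800

Step 1: For each record, compute hours * complexity
Example calculations:
  32 * 3 = 96
  14 * 4 = 56
  5 * 10 = 50
  ...
Step 2: Sum all derived values
Step 3: Total = 800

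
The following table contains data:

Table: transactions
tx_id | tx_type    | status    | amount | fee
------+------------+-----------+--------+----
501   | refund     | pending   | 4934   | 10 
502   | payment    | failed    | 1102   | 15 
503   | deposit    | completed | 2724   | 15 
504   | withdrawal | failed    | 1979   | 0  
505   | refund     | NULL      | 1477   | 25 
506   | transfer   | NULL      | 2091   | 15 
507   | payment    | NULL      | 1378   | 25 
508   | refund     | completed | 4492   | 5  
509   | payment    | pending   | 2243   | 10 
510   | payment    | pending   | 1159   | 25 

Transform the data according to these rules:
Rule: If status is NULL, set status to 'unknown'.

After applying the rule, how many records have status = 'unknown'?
3

Step 1: Count records where status IS NULL
Step 2: Found 3 records with NULL status
Step 3: These records will have status set to 'unknown'
Step 4: Records already having status = 'unknown': 0
Step 5: Answer: 3 + 0 = 3 records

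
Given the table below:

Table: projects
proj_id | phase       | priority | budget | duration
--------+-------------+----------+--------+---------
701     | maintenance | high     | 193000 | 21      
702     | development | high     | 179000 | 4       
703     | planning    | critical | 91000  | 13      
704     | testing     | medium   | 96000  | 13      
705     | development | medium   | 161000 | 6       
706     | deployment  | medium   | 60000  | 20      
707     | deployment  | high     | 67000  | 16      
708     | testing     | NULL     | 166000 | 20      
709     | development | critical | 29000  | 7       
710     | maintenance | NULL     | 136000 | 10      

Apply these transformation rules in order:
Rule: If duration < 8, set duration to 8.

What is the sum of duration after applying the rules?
137

Step 1: 3 records have duration < 8
Step 2: These records originally summed to 17
Step 3: After setting to minimum: 3 × 8 = 24
Step 4: Unaffected records sum: 113
Step 5: Final sum = 24 + 113 = 137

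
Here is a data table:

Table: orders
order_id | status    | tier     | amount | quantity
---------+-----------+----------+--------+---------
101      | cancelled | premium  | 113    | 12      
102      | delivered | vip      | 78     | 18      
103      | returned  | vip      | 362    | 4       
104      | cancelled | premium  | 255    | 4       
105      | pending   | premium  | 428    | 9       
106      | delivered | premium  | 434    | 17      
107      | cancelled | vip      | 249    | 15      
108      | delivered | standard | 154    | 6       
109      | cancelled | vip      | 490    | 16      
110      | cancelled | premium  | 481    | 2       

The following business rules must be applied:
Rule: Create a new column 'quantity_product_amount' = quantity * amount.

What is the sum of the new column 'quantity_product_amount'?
29919

Step 1: For each record, compute quantity * amount
Example calculations:
  12 * 113 = 1356
  18 * 78 = 1404
  4 * 362 = 1448
  ...
Step 2: Sum all derived values
Step 3: Total = 29919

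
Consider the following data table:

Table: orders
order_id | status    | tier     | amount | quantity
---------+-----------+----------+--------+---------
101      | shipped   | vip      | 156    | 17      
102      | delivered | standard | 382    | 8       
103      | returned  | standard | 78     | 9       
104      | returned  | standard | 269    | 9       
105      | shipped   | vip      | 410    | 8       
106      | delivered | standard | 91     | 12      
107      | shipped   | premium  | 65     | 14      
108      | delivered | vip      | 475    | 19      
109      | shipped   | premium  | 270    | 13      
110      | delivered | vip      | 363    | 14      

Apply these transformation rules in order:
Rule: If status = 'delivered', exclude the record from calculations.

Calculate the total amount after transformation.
1248

Step 1: Identify records where status = 'delivered'
Step 2: The excluded records sum to 1311
Step 3: Original total amount = 2559
Step 4: Remaining total = 2559 - 1311 = 1248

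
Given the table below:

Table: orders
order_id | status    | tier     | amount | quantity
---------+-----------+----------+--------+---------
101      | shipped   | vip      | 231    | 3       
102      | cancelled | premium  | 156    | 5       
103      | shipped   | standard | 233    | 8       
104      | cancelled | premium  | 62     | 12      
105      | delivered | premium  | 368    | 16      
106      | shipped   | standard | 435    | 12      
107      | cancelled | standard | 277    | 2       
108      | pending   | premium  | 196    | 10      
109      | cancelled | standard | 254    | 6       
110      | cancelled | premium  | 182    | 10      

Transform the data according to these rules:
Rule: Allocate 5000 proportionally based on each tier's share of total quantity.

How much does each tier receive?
premium: 3154.76, standard: 1666.67, vip: 178.57

Step 1: Calculate total quantity = 84
Step 2: Calculate each tier's proportion:
  premium: 53/84 = 63.10% → 3154.76
  standard: 28/84 = 33.33% → 1666.67
  vip: 3/84 = 3.57% → 178.57
Step 3: Verify: sum of allocations ≈ 5000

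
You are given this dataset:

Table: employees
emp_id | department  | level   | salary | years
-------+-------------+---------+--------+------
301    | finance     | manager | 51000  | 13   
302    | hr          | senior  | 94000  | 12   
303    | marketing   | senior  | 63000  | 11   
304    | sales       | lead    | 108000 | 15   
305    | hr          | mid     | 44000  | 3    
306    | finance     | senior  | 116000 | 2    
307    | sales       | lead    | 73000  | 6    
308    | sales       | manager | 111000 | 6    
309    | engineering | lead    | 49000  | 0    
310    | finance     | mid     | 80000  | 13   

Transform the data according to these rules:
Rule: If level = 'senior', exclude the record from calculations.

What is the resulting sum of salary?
516000

Step 1: Identify records where level = 'senior'
Step 2: The excluded records sum to 273000
Step 3: Original total salary = 789000
Step 4: Remaining total = 789000 - 273000 = 516000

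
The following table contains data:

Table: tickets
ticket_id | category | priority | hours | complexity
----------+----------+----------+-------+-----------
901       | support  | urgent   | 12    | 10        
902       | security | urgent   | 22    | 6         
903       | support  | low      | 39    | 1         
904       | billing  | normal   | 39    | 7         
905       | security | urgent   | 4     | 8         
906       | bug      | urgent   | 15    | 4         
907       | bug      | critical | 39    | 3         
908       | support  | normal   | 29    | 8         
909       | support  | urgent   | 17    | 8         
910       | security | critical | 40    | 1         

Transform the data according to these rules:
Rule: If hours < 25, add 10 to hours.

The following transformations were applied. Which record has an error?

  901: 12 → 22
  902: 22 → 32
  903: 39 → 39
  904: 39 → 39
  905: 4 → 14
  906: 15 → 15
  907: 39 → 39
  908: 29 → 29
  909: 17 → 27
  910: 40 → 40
Record 906 has an error. The correct transformed value should be 25, not 15.

Step 1: Check each record against the rule
Step 2: Record 906 has hours = 15
Step 3: Since 15 < 25, the bonus should have been applied
Step 4: Correct value = 25, but claimed value = 15
Conclusion: Record 906 has the error.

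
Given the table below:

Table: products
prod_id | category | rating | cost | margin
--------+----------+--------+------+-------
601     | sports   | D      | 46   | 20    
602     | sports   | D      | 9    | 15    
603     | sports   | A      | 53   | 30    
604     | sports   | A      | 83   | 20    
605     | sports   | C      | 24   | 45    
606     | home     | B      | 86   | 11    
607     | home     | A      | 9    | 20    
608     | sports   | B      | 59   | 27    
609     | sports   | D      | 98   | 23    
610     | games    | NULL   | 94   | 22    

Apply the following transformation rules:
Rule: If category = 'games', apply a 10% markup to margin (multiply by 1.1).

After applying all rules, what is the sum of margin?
235.2

Step 1: Records with category = 'games' have total margin = 22
Step 2: Apply multiplier: 22 × 1.1 = 24.2
Step 3: Other records total: 211
Step 4: Final sum = 24.2 + 211 = 235.2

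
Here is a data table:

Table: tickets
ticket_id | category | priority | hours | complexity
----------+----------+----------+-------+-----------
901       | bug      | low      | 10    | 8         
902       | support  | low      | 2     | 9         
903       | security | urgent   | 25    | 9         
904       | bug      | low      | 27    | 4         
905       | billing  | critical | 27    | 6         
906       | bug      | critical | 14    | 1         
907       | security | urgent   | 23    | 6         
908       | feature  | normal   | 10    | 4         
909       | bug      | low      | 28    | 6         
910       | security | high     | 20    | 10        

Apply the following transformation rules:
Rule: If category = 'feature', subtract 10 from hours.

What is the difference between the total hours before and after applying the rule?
10

Step 1: Original sum of hours = 186
Step 2: 1 records have category = 'feature'
Step 3: Each affected record changes by -10
Step 4: Total change = 1 × -10 = -10
Step 5: New sum = 186 + -10 = 176
Step 6: Difference = |176 - 186| = 10
        (Sum decreased by 10)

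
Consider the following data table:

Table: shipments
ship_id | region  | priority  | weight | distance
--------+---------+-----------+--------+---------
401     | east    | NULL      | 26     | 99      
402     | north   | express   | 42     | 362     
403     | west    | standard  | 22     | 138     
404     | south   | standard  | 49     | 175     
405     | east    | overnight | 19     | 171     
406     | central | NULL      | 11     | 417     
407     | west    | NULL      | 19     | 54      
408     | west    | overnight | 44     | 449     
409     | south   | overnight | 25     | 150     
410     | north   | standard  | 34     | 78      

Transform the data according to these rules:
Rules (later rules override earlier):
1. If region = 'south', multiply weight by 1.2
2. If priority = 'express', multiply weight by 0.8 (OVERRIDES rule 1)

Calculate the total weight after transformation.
297.4

Step 1: Rule 2 takes priority for records with priority = 'express'
  - 1 records: 42 × 0.8 = 33.6
Step 2: Rule 1 applies to remaining records with region = 'south'
  - 2 records: 74 × 1.2 = 88.8
Step 3: Other records unchanged: 175
Step 4: Final sum = 33.6 + 88.8 + 175 = 297.4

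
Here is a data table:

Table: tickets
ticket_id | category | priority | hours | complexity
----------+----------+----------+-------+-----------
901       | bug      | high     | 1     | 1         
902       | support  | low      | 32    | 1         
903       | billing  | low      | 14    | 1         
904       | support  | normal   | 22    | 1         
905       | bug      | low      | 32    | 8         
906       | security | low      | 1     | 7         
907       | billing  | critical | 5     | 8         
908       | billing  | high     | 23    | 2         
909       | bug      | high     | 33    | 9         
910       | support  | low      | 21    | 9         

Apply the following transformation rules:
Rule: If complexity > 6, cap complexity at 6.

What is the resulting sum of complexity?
36

Step 1: 5 records have complexity > 6
Step 2: These records originally summed to 41
Step 3: After capping: 5 × 6 = 30
Step 4: Unaffected records sum: 6
Step 5: Final sum = 30 + 6 = 36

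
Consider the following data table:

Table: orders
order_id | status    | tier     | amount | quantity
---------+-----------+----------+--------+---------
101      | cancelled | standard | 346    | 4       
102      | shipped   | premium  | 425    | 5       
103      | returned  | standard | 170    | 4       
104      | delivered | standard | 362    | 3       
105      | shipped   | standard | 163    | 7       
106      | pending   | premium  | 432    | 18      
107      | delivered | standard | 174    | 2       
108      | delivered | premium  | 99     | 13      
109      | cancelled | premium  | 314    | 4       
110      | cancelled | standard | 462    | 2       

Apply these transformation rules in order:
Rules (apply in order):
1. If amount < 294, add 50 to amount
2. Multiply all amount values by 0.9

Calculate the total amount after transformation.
2832.3

Step 1: Apply Rule 1 - Add 50 to records with amount < 294
  - 4 records affected: 606 + (4 × 50) = 806
  - Unaffected records: 2341
  - Sum after Rule 1: 3147
Step 2: Apply Rule 2 - Multiply all by 0.9
  - 3147 × 0.9 = 2832.3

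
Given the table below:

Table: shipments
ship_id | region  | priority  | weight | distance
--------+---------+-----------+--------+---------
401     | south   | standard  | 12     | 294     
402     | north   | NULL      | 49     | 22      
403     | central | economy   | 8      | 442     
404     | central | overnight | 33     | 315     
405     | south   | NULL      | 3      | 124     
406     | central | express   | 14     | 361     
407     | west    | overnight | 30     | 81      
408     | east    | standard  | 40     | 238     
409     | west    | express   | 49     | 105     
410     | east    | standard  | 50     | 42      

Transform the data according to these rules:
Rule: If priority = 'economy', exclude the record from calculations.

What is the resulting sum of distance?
1582

Step 1: Identify records where priority = 'economy'
Step 2: The excluded records sum to 442
Step 3: Original total distance = 2024
Step 4: Remaining total = 2024 - 442 = 1582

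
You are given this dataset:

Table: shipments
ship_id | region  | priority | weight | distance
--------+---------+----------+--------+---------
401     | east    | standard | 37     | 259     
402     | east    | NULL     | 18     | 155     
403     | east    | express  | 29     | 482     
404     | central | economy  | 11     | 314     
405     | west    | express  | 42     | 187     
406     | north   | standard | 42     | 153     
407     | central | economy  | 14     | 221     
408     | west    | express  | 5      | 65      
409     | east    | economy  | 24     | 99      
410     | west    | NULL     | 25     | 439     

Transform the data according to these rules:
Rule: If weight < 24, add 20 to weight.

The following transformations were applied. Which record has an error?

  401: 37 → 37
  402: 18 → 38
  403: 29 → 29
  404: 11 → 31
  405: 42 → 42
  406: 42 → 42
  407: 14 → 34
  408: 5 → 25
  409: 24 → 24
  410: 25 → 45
Record 410 has an error. The correct transformed value should be 25, not 45.

Step 1: Check each record against the rule
Step 2: Record 410 has weight = 25
Step 3: Since 25 >= 24, the bonus should not have been applied
Step 4: Correct value = 25, but claimed value = 45
Conclusion: Record 410 has the error.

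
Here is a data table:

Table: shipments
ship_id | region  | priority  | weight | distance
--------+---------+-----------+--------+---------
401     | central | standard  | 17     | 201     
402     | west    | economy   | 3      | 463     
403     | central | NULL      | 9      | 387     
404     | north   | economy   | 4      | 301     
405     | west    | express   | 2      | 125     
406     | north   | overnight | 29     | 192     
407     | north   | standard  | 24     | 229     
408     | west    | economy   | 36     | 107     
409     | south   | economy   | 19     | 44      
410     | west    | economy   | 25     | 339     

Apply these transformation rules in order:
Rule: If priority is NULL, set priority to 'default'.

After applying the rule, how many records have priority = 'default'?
1

Step 1: Count records where priority IS NULL
Step 2: Found 1 records with NULL priority
Step 3: These records will have priority set to 'default'
Step 4: Records already having priority = 'default': 0
Step 5: Answer: 1 + 0 = 1 records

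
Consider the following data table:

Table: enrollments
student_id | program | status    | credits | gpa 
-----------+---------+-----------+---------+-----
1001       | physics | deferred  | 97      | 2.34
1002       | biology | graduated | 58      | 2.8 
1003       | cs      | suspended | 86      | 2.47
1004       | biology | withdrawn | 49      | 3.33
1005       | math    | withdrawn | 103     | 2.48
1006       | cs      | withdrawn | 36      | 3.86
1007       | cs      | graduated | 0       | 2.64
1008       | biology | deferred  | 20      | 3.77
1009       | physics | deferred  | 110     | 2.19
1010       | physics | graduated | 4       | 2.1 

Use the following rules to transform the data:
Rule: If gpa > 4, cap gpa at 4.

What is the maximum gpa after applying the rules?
3.86

Step 1: Original maximum gpa = 3.86
Step 2: Check cap of 4 against maximum
Step 3: No records exceed the cap (max 3.86 <= cap 4), so no capping applies
Step 4: Maximum after transformation = 3.86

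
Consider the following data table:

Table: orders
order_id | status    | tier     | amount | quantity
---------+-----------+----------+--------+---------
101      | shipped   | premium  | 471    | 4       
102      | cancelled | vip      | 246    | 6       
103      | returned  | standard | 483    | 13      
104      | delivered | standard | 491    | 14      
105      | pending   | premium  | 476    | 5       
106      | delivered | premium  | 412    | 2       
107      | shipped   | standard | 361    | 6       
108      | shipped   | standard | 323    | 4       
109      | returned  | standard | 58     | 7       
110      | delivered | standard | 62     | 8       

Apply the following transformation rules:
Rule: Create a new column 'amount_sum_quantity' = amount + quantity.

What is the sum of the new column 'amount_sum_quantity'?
3452

Step 1: For each record, compute amount + quantity
Example calculations:
  471 + 4 = 475
  246 + 6 = 252
  483 + 13 = 496
  ...
Step 2: Sum all derived values
Step 3: Total = 3452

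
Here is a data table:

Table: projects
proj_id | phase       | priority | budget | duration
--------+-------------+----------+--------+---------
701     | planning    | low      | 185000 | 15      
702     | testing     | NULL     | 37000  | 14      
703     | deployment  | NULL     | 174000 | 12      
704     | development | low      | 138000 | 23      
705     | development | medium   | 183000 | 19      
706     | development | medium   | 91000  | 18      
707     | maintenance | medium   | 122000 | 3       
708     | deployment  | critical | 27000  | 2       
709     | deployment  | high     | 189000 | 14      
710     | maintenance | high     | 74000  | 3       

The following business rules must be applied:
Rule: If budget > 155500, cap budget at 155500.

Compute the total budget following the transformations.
1111000

Step 1: 4 records have budget > 155500
Step 2: These records originally summed to 731000
Step 3: After capping: 4 × 155500 = 622000
Step 4: Unaffected records sum: 489000
Step 5: Final sum = 622000 + 489000 = 1111000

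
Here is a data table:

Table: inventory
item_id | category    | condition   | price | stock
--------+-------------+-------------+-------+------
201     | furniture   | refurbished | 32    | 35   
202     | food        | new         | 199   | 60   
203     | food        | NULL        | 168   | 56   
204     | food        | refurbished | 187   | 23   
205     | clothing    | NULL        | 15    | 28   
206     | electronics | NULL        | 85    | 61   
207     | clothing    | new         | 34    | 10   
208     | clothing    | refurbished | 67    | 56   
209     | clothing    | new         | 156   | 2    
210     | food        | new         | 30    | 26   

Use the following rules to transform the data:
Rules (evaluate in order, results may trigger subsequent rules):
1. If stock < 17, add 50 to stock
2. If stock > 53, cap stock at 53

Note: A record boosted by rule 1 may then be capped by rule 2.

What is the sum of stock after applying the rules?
429

Step 1: Apply rule 1 to records with stock < 17
  - 2 records get bonus of 50
  - Of these, 1 records then exceed 53 and get capped
Step 2: Apply rule 2 to records with stock > 53
  - 4 records (original) are capped
Step 3: Calculate final sum = 429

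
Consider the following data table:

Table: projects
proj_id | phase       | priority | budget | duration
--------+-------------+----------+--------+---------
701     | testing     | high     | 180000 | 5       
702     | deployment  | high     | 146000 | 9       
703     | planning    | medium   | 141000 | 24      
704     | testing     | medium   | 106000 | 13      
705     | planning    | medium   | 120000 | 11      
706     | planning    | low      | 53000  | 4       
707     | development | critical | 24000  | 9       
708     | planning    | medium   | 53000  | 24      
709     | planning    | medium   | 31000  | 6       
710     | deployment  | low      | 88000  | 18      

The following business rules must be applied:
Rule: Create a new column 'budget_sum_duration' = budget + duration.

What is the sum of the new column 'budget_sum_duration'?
942123

Step 1: For each record, compute budget + duration
Example calculations:
  180000 + 5 = 180005
  146000 + 9 = 146009
  141000 + 24 = 141024
  ...
Step 2: Sum all derived values
Step 3: Total = 942123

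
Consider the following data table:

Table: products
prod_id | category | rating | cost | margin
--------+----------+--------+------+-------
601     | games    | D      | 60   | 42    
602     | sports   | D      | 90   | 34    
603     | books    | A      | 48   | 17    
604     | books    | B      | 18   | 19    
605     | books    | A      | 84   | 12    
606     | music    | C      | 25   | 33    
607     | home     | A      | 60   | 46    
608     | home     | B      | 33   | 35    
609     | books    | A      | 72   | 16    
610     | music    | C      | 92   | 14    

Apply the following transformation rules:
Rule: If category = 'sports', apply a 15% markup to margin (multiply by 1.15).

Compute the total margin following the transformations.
273.1

Step 1: Records with category = 'sports' have total margin = 34
Step 2: Apply multiplier: 34 × 1.15 = 39.1
Step 3: Other records total: 234
Step 4: Final sum = 39.1 + 234 = 273.1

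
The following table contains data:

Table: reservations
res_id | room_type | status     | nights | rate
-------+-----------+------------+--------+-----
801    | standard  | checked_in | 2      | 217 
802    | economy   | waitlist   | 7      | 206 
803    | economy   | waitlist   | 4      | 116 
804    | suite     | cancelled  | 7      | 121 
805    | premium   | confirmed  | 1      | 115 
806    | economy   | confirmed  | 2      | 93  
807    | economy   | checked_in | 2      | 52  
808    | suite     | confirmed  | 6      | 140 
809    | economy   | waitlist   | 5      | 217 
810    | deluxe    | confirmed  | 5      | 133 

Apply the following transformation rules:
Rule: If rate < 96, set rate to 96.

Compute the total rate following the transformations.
1457

Step 1: 2 records have rate < 96
Step 2: These records originally summed to 145
Step 3: After setting to minimum: 2 × 96 = 192
Step 4: Unaffected records sum: 1265
Step 5: Final sum = 192 + 1265 = 1457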